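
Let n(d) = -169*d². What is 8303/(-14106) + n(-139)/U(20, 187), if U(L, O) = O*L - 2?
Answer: -1280295528/1464673 ≈ -874.12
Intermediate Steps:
U(L, O) = -2 + L*O (U(L, O) = L*O - 2 = -2 + L*O)
8303/(-14106) + n(-139)/U(20, 187) = 8303/(-14106) + (-169*(-139)²)/(-2 + 20*187) = 8303*(-1/14106) + (-169*19321)/(-2 + 3740) = -8303/14106 - 3265249/3738 = -1280295528/1464673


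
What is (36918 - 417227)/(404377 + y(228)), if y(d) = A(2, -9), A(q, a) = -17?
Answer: -380309/404360 ≈ -0.94052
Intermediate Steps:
y(d) = -17
(36918 - 417227)/(404377 + y(228)) = (36918 - 417227)/(404377 - 17) = -380309/404360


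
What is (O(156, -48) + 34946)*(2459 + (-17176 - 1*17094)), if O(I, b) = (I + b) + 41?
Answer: -1116407045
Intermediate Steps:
O(I, b) = 41 + I + b
(O(156, -48) + 34946)*(2459 + (-17176 - 1*17094)) = ((41 + 156 - 48) + 34946)*(2459 + (-17176 - 1*17094)) = (149 + 34946)*(2459 + (-17176 - 17094)) = 35095*(2459 - 34270) = 35095*(-31811) = -1116407045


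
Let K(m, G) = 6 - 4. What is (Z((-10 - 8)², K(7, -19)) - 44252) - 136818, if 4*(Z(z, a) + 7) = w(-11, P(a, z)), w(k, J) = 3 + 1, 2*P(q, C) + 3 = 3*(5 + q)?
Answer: -181076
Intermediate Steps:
K(m, G) = 2
P(q, C) = 6 + 3*q/2 (P(q, C) = -3/2 + (3*(5 + q))/2 = -3/2 + (15 + 3*q)/2 = -3/2 + (15/2 + 3*q/2) = 6 + 3*q/2)
w(k, J) = 4
Z(z, a) = -6 (Z(z, a) = -7 + (¼)*4 = -7 + 1 = -6)
(Z((-10 - 8)², K(7, -19)) - 44252) - 136818 = (-6 - 44252) - 136818 = -44258 - 136818 = -181076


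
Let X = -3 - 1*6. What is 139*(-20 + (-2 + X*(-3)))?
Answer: 695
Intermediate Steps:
X = -9 (X = -3 - 6 = -9)
139*(-20 + (-2 + X*(-3))) = 139*(-20 + (-2 - 9*(-3))) = 139*(-20 + (-2 + 27)) = 139*(-20 + 25) = 139*5 = 695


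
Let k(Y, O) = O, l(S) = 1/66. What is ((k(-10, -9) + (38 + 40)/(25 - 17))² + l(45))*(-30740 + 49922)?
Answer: 975085/88 ≈ 11081.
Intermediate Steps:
l(S) = 1/66
((k(-10, -9) + (38 + 40)/(25 - 17))² + l(45))*(-30740 + 49922) = ((-9 + (38 + 40)/(25 - 17))² + 1/66)*(-30740 + 49922) = ((-9 + 78/8)² + 1/66)*19182 = ((-9 + 78*(⅛))² + 1/66)*19182 = ((-9 + 39/4)² + 1/66)*19182 = ((¾)² + 1/66)*19182 = (9/16 + 1/66)*19182 = (305/528)*19182 = 975085/88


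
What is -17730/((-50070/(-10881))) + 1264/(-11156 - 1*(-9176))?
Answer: -3183709549/826155 ≈ -3853.6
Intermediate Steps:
-17730/((-50070/(-10881))) + 1264/(-11156 - 1*(-9176)) = -17730/((-50070*(-1/10881))) + 1264/(-11156 + 9176) = -17730/16690/3627 + 1264/(-1980) = -17730*3627/16690 + 1264*(-1/1980) = -6430671/1669 - 316/495 = -3183709549/826155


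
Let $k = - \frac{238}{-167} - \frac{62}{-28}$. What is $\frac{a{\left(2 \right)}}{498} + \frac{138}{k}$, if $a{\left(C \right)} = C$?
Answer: $\frac{80346865}{2118741} \approx 37.922$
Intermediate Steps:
$k = \frac{8509}{2338}$ ($k = \left(-238\right) \left(- \frac{1}{167}\right) - - \frac{31}{14} = \frac{238}{167} + \frac{31}{14} = \frac{8509}{2338} \approx 3.6394$)
$\frac{a{\left(2 \right)}}{498} + \frac{138}{k} = \frac{2}{498} + \frac{138}{\frac{8509}{2338}} = 2 \cdot \frac{1}{498} + 138 \cdot \frac{2338}{8509} = \frac{1}{249} + \frac{322644}{8509} = \frac{80346865}{2118741}$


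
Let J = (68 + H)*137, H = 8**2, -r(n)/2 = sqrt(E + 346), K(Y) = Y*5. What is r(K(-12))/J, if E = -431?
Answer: -I*sqrt(85)/9042 ≈ -0.0010196*I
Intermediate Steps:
K(Y) = 5*Y
r(n) = -2*I*sqrt(85) (r(n) = -2*sqrt(-431 + 346) = -2*I*sqrt(85))
H = 64
J = 18084 (J = (68 + 64)*137 = 132*137 = 18084)
r(K(-12))/J = -2*I*sqrt(85)/18084 = -2*I*sqrt(85)*(1/18084) = -I*sqrt(85)/9042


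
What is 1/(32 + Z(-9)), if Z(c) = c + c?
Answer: 1/14 ≈ 0.071429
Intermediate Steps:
Z(c) = 2*c
1/(32 + Z(-9)) = 1/(32 + 2*(-9)) = 1/(32 - 18) = 1/14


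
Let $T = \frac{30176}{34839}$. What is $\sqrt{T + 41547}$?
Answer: $\frac{\sqrt{114351402611}}{1659} \approx 203.83$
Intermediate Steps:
$T = \frac{30176}{34839}$ ($T = 30176 \cdot \frac{1}{34839} = \frac{30176}{34839} \approx 0.86616$)
$\sqrt{T + 41547} = \sqrt{\frac{30176}{34839} + 41547} = \sqrt{\frac{1447486109}{34839}} = \frac{\sqrt{114351402611}}{1659}$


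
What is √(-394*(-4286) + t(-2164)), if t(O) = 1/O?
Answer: 5*√79079315467/1082 ≈ 1299.5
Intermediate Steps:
√(-394*(-4286) + t(-2164)) = √(-394*(-4286) + 1/(-2164)) = √(1688684 - 1/2164) = √(3654312175/2164) = 5*√79079315467/1082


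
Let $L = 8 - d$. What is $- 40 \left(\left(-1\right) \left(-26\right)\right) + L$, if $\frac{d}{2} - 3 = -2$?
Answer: $-1034$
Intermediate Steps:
$d = 2$ ($d = 6 + 2 \left(-2\right) = 6 - 4 = 2$)
$L = 6$ ($L = 8 - 2 = 6$)
$- 40 \left(\left(-1\right) \left(-26\right)\right) + L = - 40 \left(\left(-1\right) \left(-26\right)\right) + 6 = \left(-40\right) 26 + 6 = -1040 + 6 = -1034$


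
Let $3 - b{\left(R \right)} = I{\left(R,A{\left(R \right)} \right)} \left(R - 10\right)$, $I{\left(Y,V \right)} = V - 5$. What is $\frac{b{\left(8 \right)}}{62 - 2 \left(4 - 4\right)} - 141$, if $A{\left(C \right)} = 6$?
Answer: $- \frac{8737}{62} \approx -140.92$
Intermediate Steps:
$I{\left(Y,V \right)} = -5 + V$ ($I{\left(Y,V \right)} = V - 5 = -5 + V$)
$b{\left(R \right)} = 13 - R$ ($b{\left(R \right)} = 3 - \left(-5 + 6\right) \left(R - 10\right) = 3 - 1 \left(-10 + R\right) = 3 - \left(-10 + R\right) = 13 - R$)
$\frac{b{\left(8 \right)}}{62 - 2 \left(4 - 4\right)} - 141 = \frac{13 - 8}{62 - 2 \left(4 - 4\right)} - 141 = \frac{13 - 8}{62 - 0} - 141 = \frac{5}{62 + 0} - 141 = \frac{5}{62} - 141 = - \frac{8737}{62}$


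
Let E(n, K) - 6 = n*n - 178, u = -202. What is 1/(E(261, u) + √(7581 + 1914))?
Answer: 67949/4617057106 - 3*√1055/4617057106 ≈ 1.4696e-5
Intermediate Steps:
E(n, K) = -172 + n² (E(n, K) = 6 + (n*n - 178) = 6 + (n² - 178) = 6 + (-178 + n²) = -172 + n²)
1/(E(261, u) + √(7581 + 1914)) = 1/((-172 + 261²) + √(7581 + 1914)) = 1/((-172 + 68121) + √9495) = 1/(67949 + 3*√1055)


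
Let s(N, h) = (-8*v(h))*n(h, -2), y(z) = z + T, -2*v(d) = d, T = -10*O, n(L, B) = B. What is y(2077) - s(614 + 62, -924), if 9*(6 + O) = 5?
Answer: -47345/9 ≈ -5260.6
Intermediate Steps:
O = -49/9 (O = -6 + (⅑)*5 = -6 + 5/9 = -49/9 ≈ -5.4444)
T = 490/9 (T = -10*(-49/9) = 490/9 ≈ 54.444)
v(d) = -d/2
y(z) = 490/9 + z (y(z) = z + 490/9 = 490/9 + z)
s(N, h) = -8*h (s(N, h) = -(-4)*h*(-2) = (4*h)*(-2) = -8*h)
y(2077) - s(614 + 62, -924) = (490/9 + 2077) - (-8)*(-924) = 19183/9 - 1*7392 = 19183/9 - 7392 = -47345/9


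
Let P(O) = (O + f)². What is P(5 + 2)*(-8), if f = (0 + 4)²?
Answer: -4232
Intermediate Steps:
f = 16 (f = 4² = 16)
P(O) = (16 + O)² (P(O) = (O + 16)² = (16 + O)²)
P(5 + 2)*(-8) = (16 + (5 + 2))²*(-8) = (16 + 7)²*(-8) = 23²*(-8) = 529*(-8) = -4232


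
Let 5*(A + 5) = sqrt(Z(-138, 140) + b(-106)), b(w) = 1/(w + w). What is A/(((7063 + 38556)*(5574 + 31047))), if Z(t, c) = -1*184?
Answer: -5/1670613399 + I*sqrt(2067477)/885425101470 ≈ -2.9929e-9 + 1.6239e-9*I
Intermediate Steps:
Z(t, c) = -184
b(w) = 1/(2*w)
A = -5 + I*sqrt(2067477)/530 (A = -5 + sqrt(-184 + (1/2)/(-106))/5 = -5 + sqrt(-184 + (1/2)*(-1/106))/5 = -5 + sqrt(-184 - 1/212)/5 = -5 + sqrt(-39009/212)/5 = -5 + (I*sqrt(2067477)/106)/5 = -5 + I*sqrt(2067477)/530 ≈ -5.0 + 2.713*I)
A/(((7063 + 38556)*(5574 + 31047))) = (-5 + I*sqrt(2067477)/530)/(((7063 + 38556)*(5574 + 31047))) = (-5 + I*sqrt(2067477)/530)/((45619*36621)) = (-5 + I*sqrt(2067477)/530)/1670613399 = (-5 + I*sqrt(2067477)/530)*(1/1670613399) = -5/1670613399 + I*sqrt(2067477)/885425101470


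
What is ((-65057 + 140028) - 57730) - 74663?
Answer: -57422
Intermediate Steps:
((-65057 + 140028) - 57730) - 74663 = (74971 - 57730) - 74663 = 17241 - 74663 = -57422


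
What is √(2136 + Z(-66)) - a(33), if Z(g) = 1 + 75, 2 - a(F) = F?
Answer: 31 + 2*√553 ≈ 78.032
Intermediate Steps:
a(F) = 2 - F
Z(g) = 76
√(2136 + Z(-66)) - a(33) = √(2136 + 76) - (2 - 1*33) = √2212 - (2 - 33) = 2*√553 - 1*(-31) = 2*√553 + 31 = 31 + 2*√553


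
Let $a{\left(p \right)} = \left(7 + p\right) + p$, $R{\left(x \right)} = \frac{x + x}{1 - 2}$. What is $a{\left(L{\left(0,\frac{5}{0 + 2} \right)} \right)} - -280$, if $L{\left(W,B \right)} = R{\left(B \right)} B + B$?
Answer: $267$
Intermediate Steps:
$R{\left(x \right)} = - 2 x$ ($R{\left(x \right)} = \frac{2 x}{-1} = 2 x \left(-1\right) = - 2 x$)
$L{\left(W,B \right)} = B - 2 B^{2}$ ($L{\left(W,B \right)} = - 2 B B + B = - 2 B^{2} + B = B - 2 B^{2}$)
$a{\left(p \right)} = 7 + 2 p$
$a{\left(L{\left(0,\frac{5}{0 + 2} \right)} \right)} - -280 = \left(7 + 2 \frac{5}{0 + 2} \left(1 - 2 \frac{5}{0 + 2}\right)\right) - -280 = \left(7 + 2 \cdot \frac{5}{2} \left(1 - 2 \cdot \frac{5}{2}\right)\right) + 280 = \left(7 + 2 \cdot 5 \cdot \frac{1}{2} \left(1 - 2 \cdot 5 \cdot \frac{1}{2}\right)\right) + 280 = \left(7 + 2 \frac{5 \left(1 - 5\right)}{2}\right) + 280 = \left(7 + 2 \cdot \frac{5}{2} \left(-4\right)\right) + 280 = \left(7 + 2 \left(-10\right)\right) + 280 = \left(7 - 20\right) + 280 = -13 + 280 = 267$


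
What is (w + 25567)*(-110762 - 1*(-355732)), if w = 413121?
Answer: 107465399360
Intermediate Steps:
(w + 25567)*(-110762 - 1*(-355732)) = (413121 + 25567)*(-110762 - 1*(-355732)) = 438688*(-110762 + 355732) = 438688*244970 = 107465399360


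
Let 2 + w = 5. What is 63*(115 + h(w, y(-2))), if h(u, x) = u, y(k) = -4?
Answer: 7434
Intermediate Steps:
w = 3 (w = -2 + 5 = 3)
63*(115 + h(w, y(-2))) = 63*(115 + 3) = 63*118 = 7434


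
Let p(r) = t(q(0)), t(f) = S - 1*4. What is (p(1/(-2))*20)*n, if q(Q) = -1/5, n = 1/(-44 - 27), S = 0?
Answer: 80/71 ≈ 1.1268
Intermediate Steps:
n = -1/71 (n = 1/(-71) = -1/71 ≈ -0.014085)
q(Q) = -⅕ (q(Q) = -1*⅕ = -⅕)
t(f) = -4 (t(f) = 0 - 1*4 = 0 - 4 = -4)
p(r) = -4
(p(1/(-2))*20)*n = -4*20*(-1/71) = -80*(-1/71) = 80/71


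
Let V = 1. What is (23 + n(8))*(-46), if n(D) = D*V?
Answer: -1426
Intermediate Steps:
n(D) = D (n(D) = D*1 = D)
(23 + n(8))*(-46) = (23 + 8)*(-46) = 31*(-46) = -1426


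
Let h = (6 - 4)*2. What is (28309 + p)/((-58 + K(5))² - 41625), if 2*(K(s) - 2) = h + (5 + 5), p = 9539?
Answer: -4731/4903 ≈ -0.96492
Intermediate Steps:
h = 4 (h = 2*2 = 4)
K(s) = 9 (K(s) = 2 + (4 + (5 + 5))/2 = 2 + (4 + 10)/2 = 2 + (½)*14 = 2 + 7 = 9)
(28309 + p)/((-58 + K(5))² - 41625) = (28309 + 9539)/((-58 + 9)² - 41625) = 37848/((-49)² - 41625) = 37848/(2401 - 41625) = 37848/(-39224) = 37848*(-1/39224) = -4731/4903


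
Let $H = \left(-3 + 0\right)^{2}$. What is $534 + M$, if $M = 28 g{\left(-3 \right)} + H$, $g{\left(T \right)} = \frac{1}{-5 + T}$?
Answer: $\frac{1079}{2} \approx 539.5$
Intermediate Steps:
$H = 9$ ($H = \left(-3\right)^{2} = 9$)
$M = \frac{11}{2}$ ($M = \frac{28}{-5 - 3} + 9 = \frac{28}{-8} + 9 = 28 \left(- \frac{1}{8}\right) + 9 = - \frac{7}{2} + 9 = \frac{11}{2} \approx 5.5$)
$534 + M = 534 + \frac{11}{2} = \frac{1079}{2}$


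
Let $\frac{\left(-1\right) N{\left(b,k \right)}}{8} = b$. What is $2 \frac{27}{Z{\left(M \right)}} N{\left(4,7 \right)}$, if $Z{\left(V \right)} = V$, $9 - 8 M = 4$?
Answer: $- \frac{13824}{5} \approx -2764.8$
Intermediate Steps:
$M = \frac{5}{8}$ ($M = \frac{9}{8} - \frac{1}{2} = \frac{5}{8} \approx 0.625$)
$N{\left(b,k \right)} = - 8 b$
$2 \frac{27}{Z{\left(M \right)}} N{\left(4,7 \right)} = 2 \frac{27}{\frac{5}{8}} \left(\left(-8\right) 4\right) = 2 \cdot 27 \cdot \frac{8}{5} \left(-32\right) = 2 \cdot \frac{216}{5} \left(-32\right) = \frac{432}{5} \left(-32\right) = - \frac{13824}{5}$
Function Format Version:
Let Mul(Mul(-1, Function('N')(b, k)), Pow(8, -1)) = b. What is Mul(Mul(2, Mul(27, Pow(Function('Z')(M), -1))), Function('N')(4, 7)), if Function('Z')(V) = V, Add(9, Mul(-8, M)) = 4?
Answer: Rational(-13824, 5) ≈ -2764.8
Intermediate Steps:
M = Rational(5, 8) (M = Add(Rational(9, 8), Mul(Rational(-1, 8), 4)) = Add(Rational(9, 8), Rational(-1, 2)) = Rational(5, 8) ≈ 0.62500)
Function('N')(b, k) = Mul(-8, b)
Mul(Mul(2, Mul(27, Pow(Function('Z')(M), -1))), Function('N')(4, 7)) = Mul(Mul(2, Mul(27, Pow(Rational(5, 8), -1))), Mul(-8, 4)) = Mul(Mul(2, Mul(27, Rational(8, 5))), -32) = Mul(Mul(2, Rational(216, 5)), -32) = Mul(Rational(432, 5), -32) = Rational(-13824, 5)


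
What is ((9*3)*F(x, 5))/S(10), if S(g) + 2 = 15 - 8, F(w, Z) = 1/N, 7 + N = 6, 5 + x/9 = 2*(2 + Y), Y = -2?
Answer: -27/5 ≈ -5.4000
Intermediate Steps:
x = -45 (x = -45 + 9*(2*(2 - 2)) = -45 + 9*(2*0) = -45 + 9*0 = -45 + 0 = -45)
N = -1 (N = -7 + 6 = -1)
F(w, Z) = -1 (F(w, Z) = 1/(-1) = -1)
S(g) = 5 (S(g) = -2 + (15 - 8) = -2 + 7 = 5)
((9*3)*F(x, 5))/S(10) = ((9*3)*(-1))/5 = (27*(-1))*(1/5) = -27*1/5 = -27/5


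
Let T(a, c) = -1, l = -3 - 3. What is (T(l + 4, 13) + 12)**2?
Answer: 121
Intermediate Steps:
l = -6
(T(l + 4, 13) + 12)**2 = (-1 + 12)**2 = 11**2 = 121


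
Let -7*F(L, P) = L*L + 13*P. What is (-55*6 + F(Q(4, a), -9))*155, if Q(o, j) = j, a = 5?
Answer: -343790/7 ≈ -49113.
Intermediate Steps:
F(L, P) = -13*P/7 - L²/7 (F(L, P) = -(L*L + 13*P)/7 = -(L² + 13*P)/7 = -13*P/7 - L²/7)
(-55*6 + F(Q(4, a), -9))*155 = (-55*6 + (-13/7*(-9) - ⅐*5²))*155 = (-330 + (117/7 - ⅐*25))*155 = (-330 + (117/7 - 25/7))*155 = (-330 + 92/7)*155 = -2218/7*155 = -343790/7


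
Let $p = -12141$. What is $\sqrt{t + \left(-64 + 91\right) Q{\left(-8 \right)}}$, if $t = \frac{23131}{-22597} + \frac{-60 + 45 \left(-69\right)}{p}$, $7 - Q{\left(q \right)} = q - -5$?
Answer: $\frac{4 \sqrt{140728749817783242}}{91450059} \approx 16.408$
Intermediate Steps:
$Q{\left(q \right)} = 2 - q$ ($Q{\left(q \right)} = 7 - \left(q - -5\right) = 7 - \left(q + 5\right) = 7 - \left(5 + q\right) = 2 - q$)
$t = - \frac{69771322}{91450059}$ ($t = \frac{23131}{-22597} + \frac{-60 + 45 \left(-69\right)}{-12141} = 23131 \left(- \frac{1}{22597}\right) + \left(-60 - 3105\right) \left(- \frac{1}{12141}\right) = - \frac{23131}{22597} - - \frac{1055}{4047} = - \frac{23131}{22597} + \frac{1055}{4047} = - \frac{69771322}{91450059} \approx -0.76294$)
$\sqrt{t + \left(-64 + 91\right) Q{\left(-8 \right)}} = \sqrt{- \frac{69771322}{91450059} + \left(-64 + 91\right) \left(2 - -8\right)} = \sqrt{- \frac{69771322}{91450059} + 27 \left(2 + 8\right)} = \sqrt{- \frac{69771322}{91450059} + 27 \cdot 10} = \sqrt{- \frac{69771322}{91450059} + 270} = \sqrt{\frac{24621744608}{91450059}} = \frac{4 \sqrt{140728749817783242}}{91450059}$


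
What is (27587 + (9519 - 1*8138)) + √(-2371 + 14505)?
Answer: 28968 + √12134 ≈ 29078.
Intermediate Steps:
(27587 + (9519 - 1*8138)) + √(-2371 + 14505) = (27587 + (9519 - 8138)) + √12134 = (27587 + 1381) + √12134 = 28968 + √12134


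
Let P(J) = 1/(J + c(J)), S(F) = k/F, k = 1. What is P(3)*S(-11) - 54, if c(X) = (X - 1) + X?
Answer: -4753/88 ≈ -54.011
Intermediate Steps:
S(F) = 1/F
c(X) = -1 + 2*X (c(X) = (-1 + X) + X = -1 + 2*X)
P(J) = 1/(-1 + 3*J) (P(J) = 1/(J + (-1 + 2*J)) = 1/(-1 + 3*J))
P(3)*S(-11) - 54 = 1/((-1 + 3*3)*(-11)) - 54 = -1/11/(-1 + 9) - 54 = -1/11/8 - 54 = (⅛)*(-1/11) - 54 = -1/88 - 54 = -4753/88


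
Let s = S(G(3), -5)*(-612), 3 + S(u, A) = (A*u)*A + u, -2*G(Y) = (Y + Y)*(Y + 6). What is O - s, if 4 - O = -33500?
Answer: -397956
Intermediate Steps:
G(Y) = -Y*(6 + Y) (G(Y) = -(Y + Y)*(Y + 6)/2 = -2*Y*(6 + Y)/2 = -Y*(6 + Y))
S(u, A) = -3 + u + u*A² (S(u, A) = -3 + ((A*u)*A + u) = -3 + (u*A² + u) = -3 + (u + u*A²) = -3 + u + u*A²)
s = 431460 (s = (-3 - 1*3*(6 + 3) - 1*3*(6 + 3)*(-5)²)*(-612) = (-3 - 1*3*9 - 1*3*9*25)*(-612) = (-3 - 27 - 27*25)*(-612) = (-3 - 27 - 675)*(-612) = -705*(-612) = 431460)
O = 33504 (O = 4 - 1*(-33500) = 4 + 33500 = 33504)
O - s = 33504 - 1*431460 = 33504 - 431460 = -397956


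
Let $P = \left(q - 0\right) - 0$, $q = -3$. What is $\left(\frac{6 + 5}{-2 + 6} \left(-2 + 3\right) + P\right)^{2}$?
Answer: $\frac{1}{16} \approx 0.0625$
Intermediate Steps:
$P = -3$ ($P = \left(-3 - 0\right) - 0 = \left(-3 + 0\right) + 0 = -3 + 0 = -3$)
$\left(\frac{6 + 5}{-2 + 6} \left(-2 + 3\right) + P\right)^{2} = \left(\frac{6 + 5}{-2 + 6} \left(-2 + 3\right) - 3\right)^{2} = \left(\frac{11}{4} \cdot 1 - 3\right)^{2} = \left(\frac{11}{4} - 3\right)^{2} = \left(- \frac{1}{4}\right)^{2} = \frac{1}{16}$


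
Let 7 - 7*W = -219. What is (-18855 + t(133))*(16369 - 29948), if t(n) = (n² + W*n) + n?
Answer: -44281119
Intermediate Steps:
W = 226/7 (W = 1 - ⅐*(-219) = 1 + 219/7 = 226/7 ≈ 32.286)
t(n) = n² + 233*n/7 (t(n) = (n² + 226*n/7) + n = n² + 233*n/7)
(-18855 + t(133))*(16369 - 29948) = (-18855 + (⅐)*133*(233 + 7*133))*(16369 - 29948) = (-18855 + (⅐)*133*(233 + 931))*(-13579) = (-18855 + (⅐)*133*1164)*(-13579) = (-18855 + 22116)*(-13579) = 3261*(-13579) = -44281119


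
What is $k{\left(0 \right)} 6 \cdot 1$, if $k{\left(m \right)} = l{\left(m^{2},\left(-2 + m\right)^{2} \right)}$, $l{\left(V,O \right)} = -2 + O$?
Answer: $12$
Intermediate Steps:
$k{\left(m \right)} = -2 + \left(-2 + m\right)^{2}$
$k{\left(0 \right)} 6 \cdot 1 = \left(-2 + \left(-2 + 0\right)^{2}\right) 6 \cdot 1 = \left(-2 + \left(-2\right)^{2}\right) 6 \cdot 1 = \left(-2 + 4\right) 6 \cdot 1 = 2 \cdot 6 \cdot 1 = 12 \cdot 1 = 12$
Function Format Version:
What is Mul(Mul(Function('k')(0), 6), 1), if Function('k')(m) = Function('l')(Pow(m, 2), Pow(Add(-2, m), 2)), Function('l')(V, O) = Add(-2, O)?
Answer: 12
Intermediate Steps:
Function('k')(m) = Add(-2, Pow(Add(-2, m), 2))
Mul(Mul(Function('k')(0), 6), 1) = Mul(Mul(Add(-2, Pow(Add(-2, 0), 2)), 6), 1) = Mul(Mul(Add(-2, Pow(-2, 2)), 6), 1) = Mul(Mul(Add(-2, 4), 6), 1) = Mul(Mul(2, 6), 1) = Mul(12, 1) = 12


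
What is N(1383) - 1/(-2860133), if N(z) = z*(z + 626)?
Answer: 7946727953452/2860133 ≈ 2.7784e+6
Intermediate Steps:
N(z) = z*(626 + z)
N(1383) - 1/(-2860133) = 1383*(626 + 1383) - 1/(-2860133) = 1383*2009 - 1*(-1/2860133) = 2778447 + 1/2860133 = 7946727953452/2860133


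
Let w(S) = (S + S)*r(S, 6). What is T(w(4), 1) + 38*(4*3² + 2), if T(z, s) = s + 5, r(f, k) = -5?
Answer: 1450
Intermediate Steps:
w(S) = -10*S (w(S) = (S + S)*(-5) = (2*S)*(-5) = -10*S)
T(z, s) = 5 + s
T(w(4), 1) + 38*(4*3² + 2) = (5 + 1) + 38*(4*3² + 2) = 6 + 38*(4*9 + 2) = 6 + 38*(36 + 2) = 6 + 38*38 = 6 + 1444 = 1450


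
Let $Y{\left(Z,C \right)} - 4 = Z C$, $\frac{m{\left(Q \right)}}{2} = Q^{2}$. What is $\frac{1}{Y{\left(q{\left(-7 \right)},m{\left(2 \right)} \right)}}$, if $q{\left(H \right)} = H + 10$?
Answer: $\frac{1}{28} \approx 0.035714$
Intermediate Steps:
$m{\left(Q \right)} = 2 Q^{2}$
$q{\left(H \right)} = 10 + H$
$Y{\left(Z,C \right)} = 4 + C Z$ ($Y{\left(Z,C \right)} = 4 + Z C = 4 + C Z$)
$\frac{1}{Y{\left(q{\left(-7 \right)},m{\left(2 \right)} \right)}} = \frac{1}{4 + 2 \cdot 2^{2} \left(10 - 7\right)} = \frac{1}{4 + 2 \cdot 4 \cdot 3} = \frac{1}{4 + 8 \cdot 3} = \frac{1}{4 + 24} = \frac{1}{28}$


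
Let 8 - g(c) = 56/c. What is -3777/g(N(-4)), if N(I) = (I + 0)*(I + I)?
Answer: -15108/25 ≈ -604.32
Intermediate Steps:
N(I) = 2*I² (N(I) = I*(2*I) = 2*I²)
g(c) = 8 - 56/c
-3777/g(N(-4)) = -3777/(8 - 56/(2*(-4)²)) = -3777/(8 - 56/(2*16)) = -3777/(8 - 56/32) = -3777/(8 - 56*1/32) = -3777/(8 - 7/4) = -3777/25/4 = -3777*4/25 = -15108/25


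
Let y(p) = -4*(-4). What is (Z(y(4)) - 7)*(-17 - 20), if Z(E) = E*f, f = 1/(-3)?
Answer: 1369/3 ≈ 456.33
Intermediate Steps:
f = -1/3 (f = 1*(-1/3) = -1/3 ≈ -0.33333)
y(p) = 16
Z(E) = -E/3 (Z(E) = E*(-1/3) = -E/3)
(Z(y(4)) - 7)*(-17 - 20) = (-1/3*16 - 7)*(-17 - 20) = (-16/3 - 7)*(-37) = -37/3*(-37) = 1369/3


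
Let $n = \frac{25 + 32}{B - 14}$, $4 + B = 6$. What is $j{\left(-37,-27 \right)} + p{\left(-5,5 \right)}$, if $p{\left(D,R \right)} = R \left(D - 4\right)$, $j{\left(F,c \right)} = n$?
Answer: $- \frac{199}{4} \approx -49.75$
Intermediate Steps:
$B = 2$ ($B = -4 + 6 = 2$)
$n = - \frac{19}{4}$ ($n = \frac{25 + 32}{2 - 14} = \frac{57}{-12} = 57 \left(- \frac{1}{12}\right) = - \frac{19}{4} \approx -4.75$)
$j{\left(F,c \right)} = - \frac{19}{4}$
$p{\left(D,R \right)} = R \left(-4 + D\right)$
$j{\left(-37,-27 \right)} + p{\left(-5,5 \right)} = - \frac{19}{4} + 5 \left(-4 - 5\right) = - \frac{19}{4} + 5 \left(-9\right) = - \frac{19}{4} - 45 = - \frac{199}{4}$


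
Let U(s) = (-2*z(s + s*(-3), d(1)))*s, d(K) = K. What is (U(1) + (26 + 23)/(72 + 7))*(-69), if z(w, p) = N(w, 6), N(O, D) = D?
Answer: 62031/79 ≈ 785.20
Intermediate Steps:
z(w, p) = 6
U(s) = -12*s (U(s) = (-2*6)*s = -12*s)
(U(1) + (26 + 23)/(72 + 7))*(-69) = (-12*1 + (26 + 23)/(72 + 7))*(-69) = (-12 + 49/79)*(-69) = -899/79*(-69) = 62031/79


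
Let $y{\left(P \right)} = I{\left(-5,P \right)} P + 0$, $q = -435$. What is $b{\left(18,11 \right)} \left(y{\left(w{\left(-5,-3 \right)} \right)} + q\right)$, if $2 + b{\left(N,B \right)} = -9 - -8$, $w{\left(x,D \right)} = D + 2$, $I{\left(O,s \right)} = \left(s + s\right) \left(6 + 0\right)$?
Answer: $1269$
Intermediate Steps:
$I{\left(O,s \right)} = 12 s$ ($I{\left(O,s \right)} = 2 s 6 = 12 s$)
$w{\left(x,D \right)} = 2 + D$
$y{\left(P \right)} = 12 P^{2}$ ($y{\left(P \right)} = 12 P P + 0 = 12 P^{2} + 0 = 12 P^{2}$)
$b{\left(N,B \right)} = -3$ ($b{\left(N,B \right)} = -2 - 1 = -3$)
$b{\left(18,11 \right)} \left(y{\left(w{\left(-5,-3 \right)} \right)} + q\right) = - 3 \left(12 \left(2 - 3\right)^{2} - 435\right) = - 3 \left(12 \left(-1\right)^{2} - 435\right) = - 3 \left(12 \cdot 1 - 435\right) = - 3 \left(12 - 435\right) = \left(-3\right) \left(-423\right) = 1269$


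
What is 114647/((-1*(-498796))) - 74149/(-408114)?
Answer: 41887135181/101782815372 ≈ 0.41153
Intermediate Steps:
114647/((-1*(-498796))) - 74149/(-408114) = 114647/498796 - 74149*(-1/408114) = 114647*(1/498796) + 74149/408114 = 114647/498796 + 74149/408114 = 41887135181/101782815372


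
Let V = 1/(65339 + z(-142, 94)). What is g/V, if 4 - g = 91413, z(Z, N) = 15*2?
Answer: -5975314921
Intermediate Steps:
z(Z, N) = 30
g = -91409 (g = 4 - 1*91413 = 4 - 91413 = -91409)
V = 1/65369 (V = 1/(65339 + 30) = 1/65369 ≈ 1.5298e-5)
g/V = -91409/1/65369 = -91409*65369 = -5975314921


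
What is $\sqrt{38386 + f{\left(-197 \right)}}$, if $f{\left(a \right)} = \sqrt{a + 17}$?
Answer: $\sqrt{38386 + 6 i \sqrt{5}} \approx 195.92 + 0.0342 i$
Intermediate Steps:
$f{\left(a \right)} = \sqrt{17 + a}$
$\sqrt{38386 + f{\left(-197 \right)}} = \sqrt{38386 + \sqrt{17 - 197}} = \sqrt{38386 + \sqrt{-180}} = \sqrt{38386 + 6 i \sqrt{5}}$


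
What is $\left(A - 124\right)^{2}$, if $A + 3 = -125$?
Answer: $63504$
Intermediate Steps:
$A = -128$ ($A = -3 - 125 = -128$)
$\left(A - 124\right)^{2} = \left(-128 - 124\right)^{2} = \left(-252\right)^{2} = 63504$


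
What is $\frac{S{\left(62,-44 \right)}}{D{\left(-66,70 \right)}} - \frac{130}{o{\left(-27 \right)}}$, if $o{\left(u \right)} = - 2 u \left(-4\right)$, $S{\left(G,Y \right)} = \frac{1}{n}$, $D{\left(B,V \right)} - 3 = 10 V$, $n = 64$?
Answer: $\frac{731147}{1214784} \approx 0.60187$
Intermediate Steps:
$D{\left(B,V \right)} = 3 + 10 V$
$S{\left(G,Y \right)} = \frac{1}{64}$
$o{\left(u \right)} = 8 u$
$\frac{S{\left(62,-44 \right)}}{D{\left(-66,70 \right)}} - \frac{130}{o{\left(-27 \right)}} = \frac{1}{64 \left(3 + 10 \cdot 70\right)} - \frac{130}{8 \left(-27\right)} = \frac{1}{64 \left(3 + 700\right)} - \frac{130}{-216} = \frac{1}{64 \cdot 703} - - \frac{65}{108} = \frac{1}{64} \cdot \frac{1}{703} + \frac{65}{108} = \frac{1}{44992} + \frac{65}{108} = \frac{731147}{1214784}$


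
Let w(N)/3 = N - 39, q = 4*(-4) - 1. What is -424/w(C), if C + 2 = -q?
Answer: 53/9 ≈ 5.8889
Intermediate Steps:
q = -17 (q = -16 - 1 = -17)
C = 15 (C = -2 - 1*(-17) = -2 + 17 = 15)
w(N) = -117 + 3*N (w(N) = 3*(N - 39) = 3*(-39 + N) = -117 + 3*N)
-424/w(C) = -424/(-117 + 3*15) = -424/(-117 + 45) = -424/(-72) = -424*(-1/72) = 53/9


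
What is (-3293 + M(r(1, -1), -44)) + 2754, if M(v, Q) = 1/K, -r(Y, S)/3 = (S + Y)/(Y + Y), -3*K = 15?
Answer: -2696/5 ≈ -539.20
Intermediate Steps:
K = -5 (K = -1/3*15 = -5)
r(Y, S) = -3*(S + Y)/(2*Y) (r(Y, S) = -3*(S + Y)/(Y + Y) = -3*(S + Y)/(2*Y))
M(v, Q) = -1/5 (M(v, Q) = 1/(-5) = -1/5)
(-3293 + M(r(1, -1), -44)) + 2754 = (-3293 - 1/5) + 2754 = -16466/5 + 2754 = -2696/5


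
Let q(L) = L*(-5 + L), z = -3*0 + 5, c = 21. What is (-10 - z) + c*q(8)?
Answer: 489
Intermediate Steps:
z = 5 (z = 0 + 5 = 5)
(-10 - z) + c*q(8) = (-10 - 1*5) + 21*(8*(-5 + 8)) = (-10 - 5) + 21*(8*3) = -15 + 21*24 = -15 + 504 = 489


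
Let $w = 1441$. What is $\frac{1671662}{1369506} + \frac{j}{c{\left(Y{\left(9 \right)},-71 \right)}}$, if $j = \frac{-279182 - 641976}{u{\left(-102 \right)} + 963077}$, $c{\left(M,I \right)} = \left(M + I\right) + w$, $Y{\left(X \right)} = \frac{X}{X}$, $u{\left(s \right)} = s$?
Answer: $\frac{367621896017167}{301345809219975} \approx 1.2199$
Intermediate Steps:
$Y{\left(X \right)} = 1$
$c{\left(M,I \right)} = 1441 + I + M$ ($c{\left(M,I \right)} = \left(M + I\right) + 1441 = \left(I + M\right) + 1441 = 1441 + I + M$)
$j = - \frac{921158}{962975}$ ($j = \frac{-279182 - 641976}{-102 + 963077} = - \frac{921158}{962975} \approx -0.95658$)
$\frac{1671662}{1369506} + \frac{j}{c{\left(Y{\left(9 \right)},-71 \right)}} = \frac{1671662}{1369506} - \frac{921158}{962975 \left(1441 - 71 + 1\right)} = 1671662 \cdot \frac{1}{1369506} - \frac{921158}{962975 \cdot 1371} = \frac{835831}{684753} - \frac{921158}{1320238725} = \frac{367621896017167}{301345809219975}$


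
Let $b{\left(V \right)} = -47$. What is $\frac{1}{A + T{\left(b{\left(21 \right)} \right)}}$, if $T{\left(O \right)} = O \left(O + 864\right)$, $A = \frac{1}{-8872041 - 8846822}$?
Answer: $- \frac{17718863}{680386620338} \approx -2.6042 \cdot 10^{-5}$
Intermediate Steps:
$A = - \frac{1}{17718863}$ ($A = \frac{1}{-17718863} = - \frac{1}{17718863} \approx -5.6437 \cdot 10^{-8}$)
$T{\left(O \right)} = O \left(864 + O\right)$
$\frac{1}{A + T{\left(b{\left(21 \right)} \right)}} = \frac{1}{- \frac{1}{17718863} - 47 \left(864 - 47\right)} = \frac{1}{- \frac{1}{17718863} - 38399} = \frac{1}{- \frac{680386620338}{17718863}} = - \frac{17718863}{680386620338}$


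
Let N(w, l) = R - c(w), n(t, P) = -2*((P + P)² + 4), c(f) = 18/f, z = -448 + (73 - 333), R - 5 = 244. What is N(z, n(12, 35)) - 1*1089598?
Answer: -128543179/118 ≈ -1.0893e+6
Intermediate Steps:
R = 249 (R = 5 + 244 = 249)
z = -708 (z = -448 - 260 = -708)
n(t, P) = -8 - 8*P² (n(t, P) = -2*((2*P)² + 4) = -2*(4*P² + 4) = -2*(4 + 4*P²) = -8 - 8*P²)
N(w, l) = 249 - 18/w
N(z, n(12, 35)) - 1*1089598 = (249 - 18/(-708)) - 1*1089598 = (249 - 18*(-1/708)) - 1089598 = (249 + 3/118) - 1089598 = 29385/118 - 1089598 = -128543179/118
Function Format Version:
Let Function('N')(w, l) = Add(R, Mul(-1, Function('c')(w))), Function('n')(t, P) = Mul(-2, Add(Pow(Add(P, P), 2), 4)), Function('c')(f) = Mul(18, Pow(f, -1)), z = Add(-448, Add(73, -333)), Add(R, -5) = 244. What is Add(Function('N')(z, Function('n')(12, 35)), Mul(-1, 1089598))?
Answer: Rational(-128543179, 118) ≈ -1.0893e+6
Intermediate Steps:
R = 249 (R = Add(5, 244) = 249)
z = -708 (z = Add(-448, -260) = -708)
Function('n')(t, P) = Add(-8, Mul(-8, Pow(P, 2))) (Function('n')(t, P) = Mul(-2, Add(Pow(Mul(2, P), 2), 4)) = Mul(-2, Add(Mul(4, Pow(P, 2)), 4)) = Mul(-2, Add(4, Mul(4, Pow(P, 2)))) = Add(-8, Mul(-8, Pow(P, 2))))
Function('N')(w, l) = Add(249, Mul(-18, Pow(w, -1))) (Function('N')(w, l) = Add(249, Mul(-1, Mul(18, Pow(w, -1)))) = Add(249, Mul(-18, Pow(w, -1))))
Add(Function('N')(z, Function('n')(12, 35)), Mul(-1, 1089598)) = Add(Add(249, Mul(-18, Pow(-708, -1))), Mul(-1, 1089598)) = Add(Add(249, Mul(-18, Rational(-1, 708))), -1089598) = Add(Add(249, Rational(3, 118)), -1089598) = Add(Rational(29385, 118), -1089598) = Rational(-128543179, 118)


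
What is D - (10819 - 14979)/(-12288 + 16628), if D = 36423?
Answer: 7903999/217 ≈ 36424.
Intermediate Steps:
D - (10819 - 14979)/(-12288 + 16628) = 36423 - (10819 - 14979)/(-12288 + 16628) = 36423 - (-4160)/4340 = 36423 - 1*(-208/217) = 36423 + 208/217 = 7903999/217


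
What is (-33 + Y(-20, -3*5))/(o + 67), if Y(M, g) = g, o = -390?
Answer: 48/323 ≈ 0.14861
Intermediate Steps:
(-33 + Y(-20, -3*5))/(o + 67) = (-33 - 3*5)/(-390 + 67) = (-33 - 15)/(-323) = -48*(-1/323) = 48/323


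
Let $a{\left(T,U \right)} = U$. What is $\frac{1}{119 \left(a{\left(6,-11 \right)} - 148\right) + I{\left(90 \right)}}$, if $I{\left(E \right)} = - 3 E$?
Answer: $- \frac{1}{19191} \approx -5.2108 \cdot 10^{-5}$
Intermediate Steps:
$\frac{1}{119 \left(a{\left(6,-11 \right)} - 148\right) + I{\left(90 \right)}} = \frac{1}{119 \left(-11 - 148\right) - 270} = \frac{1}{119 \left(-159\right) - 270} = \frac{1}{-18921 - 270} = \frac{1}{-19191} = - \frac{1}{19191}$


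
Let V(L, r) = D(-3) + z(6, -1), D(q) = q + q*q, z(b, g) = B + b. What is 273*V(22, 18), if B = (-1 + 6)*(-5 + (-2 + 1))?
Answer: -4914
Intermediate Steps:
B = -30 (B = 5*(-5 - 1) = 5*(-6) = -30)
z(b, g) = -30 + b
D(q) = q + q**2
V(L, r) = -18 (V(L, r) = -3*(1 - 3) + (-30 + 6) = -3*(-2) - 24 = 6 - 24 = -18)
273*V(22, 18) = 273*(-18) = -4914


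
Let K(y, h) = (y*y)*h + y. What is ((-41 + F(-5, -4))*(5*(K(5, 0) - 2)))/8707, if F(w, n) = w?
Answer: -690/8707 ≈ -0.079247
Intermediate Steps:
K(y, h) = y + h*y² (K(y, h) = y²*h + y = h*y² + y = y + h*y²)
((-41 + F(-5, -4))*(5*(K(5, 0) - 2)))/8707 = ((-41 - 5)*(5*(5*(1 + 0*5) - 2)))/8707 = -230*(5*(1 + 0) - 2)*(1/8707) = -230*(5*1 - 2)*(1/8707) = -230*(5 - 2)*(1/8707) = -230*3*(1/8707) = -46*15*(1/8707) = -690*1/8707 = -690/8707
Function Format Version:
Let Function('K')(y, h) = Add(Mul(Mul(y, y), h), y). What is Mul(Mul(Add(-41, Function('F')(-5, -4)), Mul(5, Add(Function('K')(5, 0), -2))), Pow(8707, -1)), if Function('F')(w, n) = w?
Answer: Rational(-690, 8707) ≈ -0.079247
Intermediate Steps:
Function('K')(y, h) = Add(y, Mul(h, Pow(y, 2))) (Function('K')(y, h) = Add(Mul(Pow(y, 2), h), y) = Add(Mul(h, Pow(y, 2)), y) = Add(y, Mul(h, Pow(y, 2))))
Mul(Mul(Add(-41, Function('F')(-5, -4)), Mul(5, Add(Function('K')(5, 0), -2))), Pow(8707, -1)) = Mul(Mul(Add(-41, -5), Mul(5, Add(Mul(5, Add(1, Mul(0, 5))), -2))), Pow(8707, -1)) = Mul(Mul(-46, Mul(5, Add(Mul(5, Add(1, 0)), -2))), Rational(1, 8707)) = Mul(Mul(-46, Mul(5, Add(Mul(5, 1), -2))), Rational(1, 8707)) = Mul(Mul(-46, Mul(5, Add(5, -2))), Rational(1, 8707)) = Mul(Mul(-46, Mul(5, 3)), Rational(1, 8707)) = Mul(Mul(-46, 15), Rational(1, 8707)) = Mul(-690, Rational(1, 8707)) = Rational(-690, 8707)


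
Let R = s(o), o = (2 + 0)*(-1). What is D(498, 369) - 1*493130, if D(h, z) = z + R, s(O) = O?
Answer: -492763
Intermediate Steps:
o = -2 (o = 2*(-1) = -2)
R = -2
D(h, z) = -2 + z (D(h, z) = z - 2 = -2 + z)
D(498, 369) - 1*493130 = (-2 + 369) - 1*493130 = 367 - 493130 = -492763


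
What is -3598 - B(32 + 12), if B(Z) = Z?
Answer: -3642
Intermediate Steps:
-3598 - B(32 + 12) = -3598 - (32 + 12) = -3598 - 1*44 = -3598 - 44 = -3642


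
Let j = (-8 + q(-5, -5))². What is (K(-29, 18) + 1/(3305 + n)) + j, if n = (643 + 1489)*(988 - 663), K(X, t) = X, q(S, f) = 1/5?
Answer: 110835841/3481025 ≈ 31.840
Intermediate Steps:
q(S, f) = ⅕
j = 1521/25 (j = (-8 + ⅕)² = (-39/5)² = 1521/25 ≈ 60.840)
n = 692900 (n = 2132*325 = 692900)
(K(-29, 18) + 1/(3305 + n)) + j = (-29 + 1/(3305 + 692900)) + 1521/25 = (-29 + 1/696205) + 1521/25 = -20189944/696205 + 1521/25 = 110835841/3481025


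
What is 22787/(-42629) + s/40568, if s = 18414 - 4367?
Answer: -29601223/157215752 ≈ -0.18828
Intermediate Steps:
s = 14047
22787/(-42629) + s/40568 = 22787/(-42629) + 14047/40568 = 22787*(-1/42629) + 14047*(1/40568) = -22787/42629 + 1277/3688 = -29601223/157215752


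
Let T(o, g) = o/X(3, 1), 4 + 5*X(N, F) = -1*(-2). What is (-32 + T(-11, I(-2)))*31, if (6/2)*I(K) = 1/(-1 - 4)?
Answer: -279/2 ≈ -139.50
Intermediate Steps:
X(N, F) = -2/5 (X(N, F) = -4/5 + (-1*(-2))/5 = -4/5 + (1/5)*2 = -4/5 + 2/5 = -2/5)
I(K) = -1/15 (I(K) = 1/(3*(-1 - 4)) = (1/3)/(-5) = (1/3)*(-1/5) = -1/15)
T(o, g) = -5*o/2 (T(o, g) = o/(-2/5) = o*(-5/2) = -5*o/2)
(-32 + T(-11, I(-2)))*31 = (-32 - 5/2*(-11))*31 = (-32 + 55/2)*31 = -9/2*31 = -279/2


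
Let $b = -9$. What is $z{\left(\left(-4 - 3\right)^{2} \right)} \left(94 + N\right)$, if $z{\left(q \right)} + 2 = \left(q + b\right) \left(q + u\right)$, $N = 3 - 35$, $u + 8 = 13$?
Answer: $133796$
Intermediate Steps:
$u = 5$ ($u = -8 + 13 = 5$)
$N = -32$
$z{\left(q \right)} = -2 + \left(-9 + q\right) \left(5 + q\right)$ ($z{\left(q \right)} = -2 + \left(q - 9\right) \left(q + 5\right) = -2 + \left(-9 + q\right) \left(5 + q\right)$)
$z{\left(\left(-4 - 3\right)^{2} \right)} \left(94 + N\right) = \left(-47 + \left(\left(-4 - 3\right)^{2}\right)^{2} - 4 \left(-4 - 3\right)^{2}\right) \left(94 - 32\right) = \left(-47 + \left(\left(-7\right)^{2}\right)^{2} - 4 \left(-7\right)^{2}\right) 62 = \left(-47 + 49^{2} - 196\right) 62 = \left(-47 + 2401 - 196\right) 62 = 2158 \cdot 62 = 133796$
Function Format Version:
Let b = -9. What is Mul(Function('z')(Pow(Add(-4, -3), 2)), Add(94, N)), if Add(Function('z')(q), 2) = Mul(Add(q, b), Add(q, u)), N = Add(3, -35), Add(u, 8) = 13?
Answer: 133796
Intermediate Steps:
u = 5 (u = Add(-8, 13) = 5)
N = -32
Function('z')(q) = Add(-2, Mul(Add(-9, q), Add(5, q))) (Function('z')(q) = Add(-2, Mul(Add(q, -9), Add(q, 5))) = Add(-2, Mul(Add(-9, q), Add(5, q))))
Mul(Function('z')(Pow(Add(-4, -3), 2)), Add(94, N)) = Mul(Add(-47, Pow(Pow(Add(-4, -3), 2), 2), Mul(-4, Pow(Add(-4, -3), 2))), Add(94, -32)) = Mul(Add(-47, Pow(Pow(-7, 2), 2), Mul(-4, Pow(-7, 2))), 62) = Mul(Add(-47, Pow(49, 2), Mul(-4, 49)), 62) = Mul(Add(-47, 2401, -196), 62) = Mul(2158, 62) = 133796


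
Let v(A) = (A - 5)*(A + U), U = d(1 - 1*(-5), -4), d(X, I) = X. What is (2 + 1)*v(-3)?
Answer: -72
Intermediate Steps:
U = 6 (U = 1 - 1*(-5) = 1 + 5 = 6)
v(A) = (-5 + A)*(6 + A) (v(A) = (A - 5)*(A + 6) = (-5 + A)*(6 + A))
(2 + 1)*v(-3) = (2 + 1)*(-30 - 3 + (-3)²) = 3*(-30 - 3 + 9) = 3*(-24) = -72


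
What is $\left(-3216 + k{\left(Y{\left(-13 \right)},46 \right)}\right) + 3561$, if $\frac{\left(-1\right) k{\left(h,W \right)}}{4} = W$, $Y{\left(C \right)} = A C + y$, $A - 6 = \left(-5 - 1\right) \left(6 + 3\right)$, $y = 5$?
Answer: $161$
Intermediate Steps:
$A = -48$ ($A = 6 + \left(-5 - 1\right) \left(6 + 3\right) = 6 - 54 = -48$)
$Y{\left(C \right)} = 5 - 48 C$ ($Y{\left(C \right)} = - 48 C + 5 = 5 - 48 C$)
$k{\left(h,W \right)} = - 4 W$
$\left(-3216 + k{\left(Y{\left(-13 \right)},46 \right)}\right) + 3561 = \left(-3216 - 184\right) + 3561 = -3400 + 3561 = 161$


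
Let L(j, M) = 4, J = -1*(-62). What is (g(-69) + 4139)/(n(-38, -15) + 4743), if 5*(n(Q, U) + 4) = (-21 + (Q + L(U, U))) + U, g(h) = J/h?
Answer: 285529/326025 ≈ 0.87579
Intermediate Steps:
J = 62
g(h) = 62/h
n(Q, U) = -37/5 + Q/5 + U/5 (n(Q, U) = -4 + ((-21 + (Q + 4)) + U)/5 = -4 + ((-21 + (4 + Q)) + U)/5 = -4 + ((-17 + Q) + U)/5 = -4 + (-17 + Q + U)/5 = -4 + (-17/5 + Q/5 + U/5) = -37/5 + Q/5 + U/5)
(g(-69) + 4139)/(n(-38, -15) + 4743) = (62/(-69) + 4139)/((-37/5 + (1/5)*(-38) + (1/5)*(-15)) + 4743) = (62*(-1/69) + 4139)/((-37/5 - 38/5 - 3) + 4743) = (-62/69 + 4139)/(-18 + 4743) = (285529/69)/4725 = (285529/69)*(1/4725) = 285529/326025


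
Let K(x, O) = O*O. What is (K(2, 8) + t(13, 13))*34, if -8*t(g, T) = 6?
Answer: 4301/2 ≈ 2150.5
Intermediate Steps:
t(g, T) = -¾ (t(g, T) = -⅛*6 = -¾)
K(x, O) = O²
(K(2, 8) + t(13, 13))*34 = (8² - ¾)*34 = (64 - ¾)*34 = (253/4)*34 = 4301/2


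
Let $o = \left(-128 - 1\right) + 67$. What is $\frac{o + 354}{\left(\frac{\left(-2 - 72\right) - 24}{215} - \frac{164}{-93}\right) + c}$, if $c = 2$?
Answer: $\frac{1459635}{16534} \approx 88.281$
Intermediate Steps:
$o = -62$ ($o = -129 + 67 = -62$)
$\frac{o + 354}{\left(\frac{\left(-2 - 72\right) - 24}{215} - \frac{164}{-93}\right) + c} = \frac{-62 + 354}{\left(\frac{\left(-2 - 72\right) - 24}{215} - \frac{164}{-93}\right) + 2} = \frac{292}{\left(\left(-74 - 24\right) \frac{1}{215} - - \frac{164}{93}\right) + 2} = \frac{292}{\left(\left(-98\right) \frac{1}{215} + \frac{164}{93}\right) + 2} = \frac{292}{\left(- \frac{98}{215} + \frac{164}{93}\right) + 2} = \frac{292}{\frac{26146}{19995} + 2} = \frac{292}{\frac{66136}{19995}} = 292 \cdot \frac{19995}{66136} = \frac{1459635}{16534}$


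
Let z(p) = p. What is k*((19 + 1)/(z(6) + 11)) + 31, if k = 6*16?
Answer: 2447/17 ≈ 143.94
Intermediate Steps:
k = 96
k*((19 + 1)/(z(6) + 11)) + 31 = 96*((19 + 1)/(6 + 11)) + 31 = 96*(20/17) + 31 = 1920/17 + 31 = 2447/17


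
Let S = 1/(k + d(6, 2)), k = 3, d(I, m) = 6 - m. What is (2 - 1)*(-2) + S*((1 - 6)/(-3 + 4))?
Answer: -19/7 ≈ -2.7143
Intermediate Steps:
S = ⅐ (S = 1/(3 + (6 - 1*2)) = 1/(3 + (6 - 2)) = 1/(3 + 4) = 1/7 = ⅐ ≈ 0.14286)
(2 - 1)*(-2) + S*((1 - 6)/(-3 + 4)) = (2 - 1)*(-2) + ((1 - 6)/(-3 + 4))/7 = 1*(-2) + (-5/1)/7 = -2 + (-5*1)/7 = -2 + (⅐)*(-5) = -2 - 5/7 = -19/7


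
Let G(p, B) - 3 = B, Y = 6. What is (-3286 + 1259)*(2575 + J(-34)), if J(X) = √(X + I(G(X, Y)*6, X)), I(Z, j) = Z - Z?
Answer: -5219525 - 2027*I*√34 ≈ -5.2195e+6 - 11819.0*I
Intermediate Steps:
G(p, B) = 3 + B
I(Z, j) = 0
J(X) = √X (J(X) = √(X + 0) = √X)
(-3286 + 1259)*(2575 + J(-34)) = (-3286 + 1259)*(2575 + √(-34)) = -2027*(2575 + I*√34) = -5219525 - 2027*I*√34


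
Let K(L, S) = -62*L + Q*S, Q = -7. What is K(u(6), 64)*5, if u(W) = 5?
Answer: -3790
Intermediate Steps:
K(L, S) = -62*L - 7*S
K(u(6), 64)*5 = (-62*5 - 7*64)*5 = (-310 - 448)*5 = -758*5 = -3790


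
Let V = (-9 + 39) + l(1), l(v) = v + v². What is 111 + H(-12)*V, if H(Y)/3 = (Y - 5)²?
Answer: 27855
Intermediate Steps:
H(Y) = 3*(-5 + Y)² (H(Y) = 3*(Y - 5)² = 3*(-5 + Y)²)
V = 32 (V = (-9 + 39) + 1*(1 + 1) = 30 + 1*2 = 30 + 2 = 32)
111 + H(-12)*V = 111 + (3*(-5 - 12)²)*32 = 111 + (3*(-17)²)*32 = 111 + (3*289)*32 = 111 + 867*32 = 111 + 27744 = 27855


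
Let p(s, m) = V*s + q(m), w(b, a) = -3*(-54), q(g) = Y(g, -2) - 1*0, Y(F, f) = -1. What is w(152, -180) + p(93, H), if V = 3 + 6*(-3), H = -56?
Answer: -1234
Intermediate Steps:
q(g) = -1 (q(g) = -1 - 1*0 = -1 + 0 = -1)
V = -15 (V = 3 - 18 = -15)
w(b, a) = 162
p(s, m) = -1 - 15*s (p(s, m) = -15*s - 1 = -1 - 15*s)
w(152, -180) + p(93, H) = 162 + (-1 - 15*93) = 162 + (-1 - 1395) = 162 - 1396 = -1234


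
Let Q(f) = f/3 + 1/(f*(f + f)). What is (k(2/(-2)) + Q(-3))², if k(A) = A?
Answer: 1225/324 ≈ 3.7809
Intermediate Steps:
Q(f) = 1/(2*f²) + f/3 (Q(f) = f*(⅓) + 1/(f*(2*f)) = f/3 + 1/(2*f²) = 1/(2*f²) + f/3)
(k(2/(-2)) + Q(-3))² = (2/(-2) + ((½)/(-3)² + (⅓)*(-3)))² = (2*(-½) + ((½)*(⅑) - 1))² = (-1 + (1/18 - 1))² = (-1 - 17/18)² = (-35/18)² = 1225/324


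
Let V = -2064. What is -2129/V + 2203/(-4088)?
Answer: 519545/1054704 ≈ 0.49260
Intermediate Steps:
-2129/V + 2203/(-4088) = -2129/(-2064) + 2203/(-4088) = -2129*(-1/2064) + 2203*(-1/4088) = 2129/2064 - 2203/4088 = 519545/1054704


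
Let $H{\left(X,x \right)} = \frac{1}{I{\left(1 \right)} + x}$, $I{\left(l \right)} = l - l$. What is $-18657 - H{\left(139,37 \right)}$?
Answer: $- \frac{690310}{37} \approx -18657.0$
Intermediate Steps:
$I{\left(l \right)} = 0$
$H{\left(X,x \right)} = \frac{1}{x}$ ($H{\left(X,x \right)} = \frac{1}{0 + x} = \frac{1}{x}$)
$-18657 - H{\left(139,37 \right)} = -18657 - \frac{1}{37} = - \frac{690310}{37}$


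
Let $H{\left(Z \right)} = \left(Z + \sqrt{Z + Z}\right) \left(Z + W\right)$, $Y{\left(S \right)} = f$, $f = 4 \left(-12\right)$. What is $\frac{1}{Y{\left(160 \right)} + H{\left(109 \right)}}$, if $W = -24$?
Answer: $\frac{9217}{83378039} - \frac{85 \sqrt{218}}{83378039} \approx 9.5493 \cdot 10^{-5}$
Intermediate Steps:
$f = -48$
$Y{\left(S \right)} = -48$
$H{\left(Z \right)} = \left(-24 + Z\right) \left(Z + \sqrt{2} \sqrt{Z}\right)$ ($H{\left(Z \right)} = \left(Z + \sqrt{Z + Z}\right) \left(Z - 24\right) = \left(Z + \sqrt{2 Z}\right) \left(-24 + Z\right) = \left(Z + \sqrt{2} \sqrt{Z}\right) \left(-24 + Z\right) = \left(-24 + Z\right) \left(Z + \sqrt{2} \sqrt{Z}\right)$)
$\frac{1}{Y{\left(160 \right)} + H{\left(109 \right)}} = \frac{1}{-48 + \left(109^{2} - 2616 + \sqrt{2} \cdot 109^{\frac{3}{2}} - 24 \sqrt{2} \sqrt{109}\right)} = \frac{1}{-48 + \left(11881 - 2616 + \sqrt{2} \cdot 109 \sqrt{109} - 24 \sqrt{218}\right)} = \frac{1}{-48 + \left(11881 - 2616 + 109 \sqrt{218} - 24 \sqrt{218}\right)} = \frac{1}{-48 + \left(9265 + 85 \sqrt{218}\right)} = \frac{1}{9217 + 85 \sqrt{218}}$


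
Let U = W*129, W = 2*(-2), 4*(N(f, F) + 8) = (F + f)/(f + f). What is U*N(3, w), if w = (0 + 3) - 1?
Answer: 8041/2 ≈ 4020.5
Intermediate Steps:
w = 2 (w = 3 - 1 = 2)
N(f, F) = -8 + (F + f)/(8*f) (N(f, F) = -8 + ((F + f)/(f + f))/4 = -8 + ((F + f)/((2*f)))/4 = -8 + ((F + f)*(1/(2*f)))/4 = -8 + ((F + f)/(2*f))/4 = -8 + (F + f)/(8*f))
W = -4
U = -516 (U = -4*129 = -516)
U*N(3, w) = -129*(2 - 63*3)/(2*3) = -129*(2 - 189)/(2*3) = -129*(-187)/(2*3) = -516*(-187/24) = 8041/2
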